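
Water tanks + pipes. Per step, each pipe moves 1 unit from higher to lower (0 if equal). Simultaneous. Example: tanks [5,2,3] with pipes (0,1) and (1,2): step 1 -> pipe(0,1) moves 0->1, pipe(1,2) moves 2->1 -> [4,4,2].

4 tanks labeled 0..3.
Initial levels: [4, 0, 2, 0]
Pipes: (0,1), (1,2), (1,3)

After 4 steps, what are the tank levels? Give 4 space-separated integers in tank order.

Answer: 2 0 2 2

Derivation:
Step 1: flows [0->1,2->1,1=3] -> levels [3 2 1 0]
Step 2: flows [0->1,1->2,1->3] -> levels [2 1 2 1]
Step 3: flows [0->1,2->1,1=3] -> levels [1 3 1 1]
Step 4: flows [1->0,1->2,1->3] -> levels [2 0 2 2]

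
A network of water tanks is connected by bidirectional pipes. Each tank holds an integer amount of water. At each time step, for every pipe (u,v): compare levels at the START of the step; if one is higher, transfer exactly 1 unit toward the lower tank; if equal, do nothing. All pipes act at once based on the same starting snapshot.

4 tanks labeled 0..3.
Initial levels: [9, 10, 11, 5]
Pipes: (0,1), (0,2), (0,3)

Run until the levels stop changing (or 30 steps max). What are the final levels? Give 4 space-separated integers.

Step 1: flows [1->0,2->0,0->3] -> levels [10 9 10 6]
Step 2: flows [0->1,0=2,0->3] -> levels [8 10 10 7]
Step 3: flows [1->0,2->0,0->3] -> levels [9 9 9 8]
Step 4: flows [0=1,0=2,0->3] -> levels [8 9 9 9]
Step 5: flows [1->0,2->0,3->0] -> levels [11 8 8 8]
Step 6: flows [0->1,0->2,0->3] -> levels [8 9 9 9]
  -> period-2 cycle: step 6 state = step 4 state; never stabilizes
  -> state at step 30: (30-4) mod 2 = 0, same as step 4 -> [8 9 9 9]

Answer: 8 9 9 9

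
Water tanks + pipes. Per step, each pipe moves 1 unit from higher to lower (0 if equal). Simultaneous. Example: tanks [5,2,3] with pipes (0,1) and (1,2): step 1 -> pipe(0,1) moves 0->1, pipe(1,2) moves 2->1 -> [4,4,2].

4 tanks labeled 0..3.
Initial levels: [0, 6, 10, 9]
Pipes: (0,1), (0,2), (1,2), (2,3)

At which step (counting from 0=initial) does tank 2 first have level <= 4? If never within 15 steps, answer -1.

Step 1: flows [1->0,2->0,2->1,2->3] -> levels [2 6 7 10]
Step 2: flows [1->0,2->0,2->1,3->2] -> levels [4 6 6 9]
Step 3: flows [1->0,2->0,1=2,3->2] -> levels [6 5 6 8]
Step 4: flows [0->1,0=2,2->1,3->2] -> levels [5 7 6 7]
Step 5: flows [1->0,2->0,1->2,3->2] -> levels [7 5 7 6]
Step 6: flows [0->1,0=2,2->1,2->3] -> levels [6 7 5 7]
Step 7: flows [1->0,0->2,1->2,3->2] -> levels [6 5 8 6]
Step 8: flows [0->1,2->0,2->1,2->3] -> levels [6 7 5 7]
  -> period-2 cycle (repeats step 6); tank 2 never drops to <=4
Tank 2 never reaches <=4 within 15 steps

Answer: -1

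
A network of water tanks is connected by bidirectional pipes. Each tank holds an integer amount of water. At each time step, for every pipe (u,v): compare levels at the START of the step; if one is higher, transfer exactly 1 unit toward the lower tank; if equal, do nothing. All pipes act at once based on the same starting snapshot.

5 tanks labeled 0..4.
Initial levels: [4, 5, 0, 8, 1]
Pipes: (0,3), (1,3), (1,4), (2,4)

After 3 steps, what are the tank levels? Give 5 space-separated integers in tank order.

Step 1: flows [3->0,3->1,1->4,4->2] -> levels [5 5 1 6 1]
Step 2: flows [3->0,3->1,1->4,2=4] -> levels [6 5 1 4 2]
Step 3: flows [0->3,1->3,1->4,4->2] -> levels [5 3 2 6 2]

Answer: 5 3 2 6 2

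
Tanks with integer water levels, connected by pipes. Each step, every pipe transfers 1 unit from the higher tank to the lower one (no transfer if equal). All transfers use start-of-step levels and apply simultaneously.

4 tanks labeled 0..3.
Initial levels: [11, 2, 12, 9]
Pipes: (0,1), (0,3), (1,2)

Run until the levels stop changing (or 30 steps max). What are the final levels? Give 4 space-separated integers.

Step 1: flows [0->1,0->3,2->1] -> levels [9 4 11 10]
Step 2: flows [0->1,3->0,2->1] -> levels [9 6 10 9]
Step 3: flows [0->1,0=3,2->1] -> levels [8 8 9 9]
Step 4: flows [0=1,3->0,2->1] -> levels [9 9 8 8]
Step 5: flows [0=1,0->3,1->2] -> levels [8 8 9 9]
  -> period-2 cycle: step 5 state = step 3 state; never stabilizes
  -> state at step 30: (30-3) mod 2 = 1, same as step 4 -> [9 9 8 8]

Answer: 9 9 8 8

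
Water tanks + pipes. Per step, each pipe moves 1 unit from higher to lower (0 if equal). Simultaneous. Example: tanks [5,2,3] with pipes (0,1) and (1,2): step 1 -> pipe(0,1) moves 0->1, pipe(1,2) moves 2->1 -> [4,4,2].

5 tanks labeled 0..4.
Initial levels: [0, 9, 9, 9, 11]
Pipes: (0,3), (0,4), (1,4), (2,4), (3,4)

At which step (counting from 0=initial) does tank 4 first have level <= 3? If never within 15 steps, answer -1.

Answer: -1

Derivation:
Step 1: flows [3->0,4->0,4->1,4->2,4->3] -> levels [2 10 10 9 7]
Step 2: flows [3->0,4->0,1->4,2->4,3->4] -> levels [4 9 9 7 9]
Step 3: flows [3->0,4->0,1=4,2=4,4->3] -> levels [6 9 9 7 7]
Step 4: flows [3->0,4->0,1->4,2->4,3=4] -> levels [8 8 8 6 8]
Step 5: flows [0->3,0=4,1=4,2=4,4->3] -> levels [7 8 8 8 7]
Step 6: flows [3->0,0=4,1->4,2->4,3->4] -> levels [8 7 7 6 10]
Step 7: flows [0->3,4->0,4->1,4->2,4->3] -> levels [8 8 8 8 6]
Step 8: flows [0=3,0->4,1->4,2->4,3->4] -> levels [7 7 7 7 10]
Step 9: flows [0=3,4->0,4->1,4->2,4->3] -> levels [8 8 8 8 6]
  -> period-2 cycle (repeats step 7); tank 4 never drops to <=3
Tank 4 never reaches <=3 within 15 steps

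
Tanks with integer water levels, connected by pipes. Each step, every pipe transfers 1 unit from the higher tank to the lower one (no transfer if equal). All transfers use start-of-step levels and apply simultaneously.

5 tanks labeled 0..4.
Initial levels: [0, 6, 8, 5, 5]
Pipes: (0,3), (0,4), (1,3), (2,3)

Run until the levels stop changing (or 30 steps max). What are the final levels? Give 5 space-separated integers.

Answer: 5 6 6 3 4

Derivation:
Step 1: flows [3->0,4->0,1->3,2->3] -> levels [2 5 7 6 4]
Step 2: flows [3->0,4->0,3->1,2->3] -> levels [4 6 6 5 3]
Step 3: flows [3->0,0->4,1->3,2->3] -> levels [4 5 5 6 4]
Step 4: flows [3->0,0=4,3->1,3->2] -> levels [5 6 6 3 4]
Step 5: flows [0->3,0->4,1->3,2->3] -> levels [3 5 5 6 5]
Step 6: flows [3->0,4->0,3->1,3->2] -> levels [5 6 6 3 4]
  -> period-2 cycle: step 6 state = step 4 state; never stabilizes
  -> state at step 30: (30-4) mod 2 = 0, same as step 4 -> [5 6 6 3 4]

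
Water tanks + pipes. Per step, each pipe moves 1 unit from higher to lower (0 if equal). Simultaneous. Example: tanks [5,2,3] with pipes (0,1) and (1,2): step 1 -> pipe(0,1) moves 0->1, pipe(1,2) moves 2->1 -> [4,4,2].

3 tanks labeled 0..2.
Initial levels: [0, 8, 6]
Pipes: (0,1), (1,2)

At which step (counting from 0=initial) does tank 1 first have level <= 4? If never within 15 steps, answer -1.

Step 1: flows [1->0,1->2] -> levels [1 6 7]
Step 2: flows [1->0,2->1] -> levels [2 6 6]
Step 3: flows [1->0,1=2] -> levels [3 5 6]
Step 4: flows [1->0,2->1] -> levels [4 5 5]
Step 5: flows [1->0,1=2] -> levels [5 4 5]
Tank 1 first reaches <=4 at step 5

Answer: 5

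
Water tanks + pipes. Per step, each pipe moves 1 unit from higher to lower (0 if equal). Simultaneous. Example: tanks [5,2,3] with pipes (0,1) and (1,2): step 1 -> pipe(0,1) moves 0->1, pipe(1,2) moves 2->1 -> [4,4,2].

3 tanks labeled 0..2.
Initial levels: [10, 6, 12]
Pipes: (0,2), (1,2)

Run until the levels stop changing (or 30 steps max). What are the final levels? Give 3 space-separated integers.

Answer: 9 9 10

Derivation:
Step 1: flows [2->0,2->1] -> levels [11 7 10]
Step 2: flows [0->2,2->1] -> levels [10 8 10]
Step 3: flows [0=2,2->1] -> levels [10 9 9]
Step 4: flows [0->2,1=2] -> levels [9 9 10]
Step 5: flows [2->0,2->1] -> levels [10 10 8]
Step 6: flows [0->2,1->2] -> levels [9 9 10]
  -> period-2 cycle: step 6 state = step 4 state; never stabilizes
  -> state at step 30: (30-4) mod 2 = 0, same as step 4 -> [9 9 10]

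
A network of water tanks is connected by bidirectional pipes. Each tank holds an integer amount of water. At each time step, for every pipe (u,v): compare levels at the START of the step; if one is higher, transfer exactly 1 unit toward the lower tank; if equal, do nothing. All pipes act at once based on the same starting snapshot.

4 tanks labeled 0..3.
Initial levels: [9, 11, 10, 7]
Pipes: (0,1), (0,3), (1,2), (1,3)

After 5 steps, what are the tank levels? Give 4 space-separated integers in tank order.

Step 1: flows [1->0,0->3,1->2,1->3] -> levels [9 8 11 9]
Step 2: flows [0->1,0=3,2->1,3->1] -> levels [8 11 10 8]
Step 3: flows [1->0,0=3,1->2,1->3] -> levels [9 8 11 9]
  -> period-2 cycle: step 3 state = step 1 state
  -> state at step 5: (5-1) mod 2 = 0, same as step 1 -> [9 8 11 9]

Answer: 9 8 11 9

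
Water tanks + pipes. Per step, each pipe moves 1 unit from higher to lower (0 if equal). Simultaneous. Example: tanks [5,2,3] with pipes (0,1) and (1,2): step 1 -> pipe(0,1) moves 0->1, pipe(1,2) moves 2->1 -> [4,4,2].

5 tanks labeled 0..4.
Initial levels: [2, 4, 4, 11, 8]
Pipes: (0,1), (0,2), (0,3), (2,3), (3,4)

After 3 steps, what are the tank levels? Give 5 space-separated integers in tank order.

Answer: 6 4 6 6 7

Derivation:
Step 1: flows [1->0,2->0,3->0,3->2,3->4] -> levels [5 3 4 8 9]
Step 2: flows [0->1,0->2,3->0,3->2,4->3] -> levels [4 4 6 7 8]
Step 3: flows [0=1,2->0,3->0,3->2,4->3] -> levels [6 4 6 6 7]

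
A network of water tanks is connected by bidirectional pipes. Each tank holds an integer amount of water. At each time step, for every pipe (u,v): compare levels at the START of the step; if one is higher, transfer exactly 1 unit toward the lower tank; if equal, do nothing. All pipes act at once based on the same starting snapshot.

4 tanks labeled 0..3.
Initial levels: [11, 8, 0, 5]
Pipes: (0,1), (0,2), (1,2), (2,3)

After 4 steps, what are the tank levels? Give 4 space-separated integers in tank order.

Answer: 6 8 5 5

Derivation:
Step 1: flows [0->1,0->2,1->2,3->2] -> levels [9 8 3 4]
Step 2: flows [0->1,0->2,1->2,3->2] -> levels [7 8 6 3]
Step 3: flows [1->0,0->2,1->2,2->3] -> levels [7 6 7 4]
Step 4: flows [0->1,0=2,2->1,2->3] -> levels [6 8 5 5]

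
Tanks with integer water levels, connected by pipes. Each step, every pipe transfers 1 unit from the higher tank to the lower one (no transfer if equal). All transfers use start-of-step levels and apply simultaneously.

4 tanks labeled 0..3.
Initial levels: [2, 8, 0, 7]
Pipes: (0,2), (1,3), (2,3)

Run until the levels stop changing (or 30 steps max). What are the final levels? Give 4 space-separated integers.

Step 1: flows [0->2,1->3,3->2] -> levels [1 7 2 7]
Step 2: flows [2->0,1=3,3->2] -> levels [2 7 2 6]
Step 3: flows [0=2,1->3,3->2] -> levels [2 6 3 6]
Step 4: flows [2->0,1=3,3->2] -> levels [3 6 3 5]
Step 5: flows [0=2,1->3,3->2] -> levels [3 5 4 5]
Step 6: flows [2->0,1=3,3->2] -> levels [4 5 4 4]
Step 7: flows [0=2,1->3,2=3] -> levels [4 4 4 5]
Step 8: flows [0=2,3->1,3->2] -> levels [4 5 5 3]
Step 9: flows [2->0,1->3,2->3] -> levels [5 4 3 5]
Step 10: flows [0->2,3->1,3->2] -> levels [4 5 5 3]
  -> period-2 cycle: step 10 state = step 8 state; never stabilizes
  -> state at step 30: (30-8) mod 2 = 0, same as step 8 -> [4 5 5 3]

Answer: 4 5 5 3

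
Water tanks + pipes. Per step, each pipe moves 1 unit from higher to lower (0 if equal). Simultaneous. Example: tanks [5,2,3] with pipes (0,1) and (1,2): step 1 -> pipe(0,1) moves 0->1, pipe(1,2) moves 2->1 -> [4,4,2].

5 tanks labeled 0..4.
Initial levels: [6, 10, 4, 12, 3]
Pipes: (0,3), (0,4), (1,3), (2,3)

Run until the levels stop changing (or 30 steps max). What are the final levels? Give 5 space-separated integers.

Step 1: flows [3->0,0->4,3->1,3->2] -> levels [6 11 5 9 4]
Step 2: flows [3->0,0->4,1->3,3->2] -> levels [6 10 6 8 5]
Step 3: flows [3->0,0->4,1->3,3->2] -> levels [6 9 7 7 6]
Step 4: flows [3->0,0=4,1->3,2=3] -> levels [7 8 7 7 6]
Step 5: flows [0=3,0->4,1->3,2=3] -> levels [6 7 7 8 7]
Step 6: flows [3->0,4->0,3->1,3->2] -> levels [8 8 8 5 6]
Step 7: flows [0->3,0->4,1->3,2->3] -> levels [6 7 7 8 7]
  -> period-2 cycle: step 7 state = step 5 state; never stabilizes
  -> state at step 30: (30-5) mod 2 = 1, same as step 6 -> [8 8 8 5 6]

Answer: 8 8 8 5 6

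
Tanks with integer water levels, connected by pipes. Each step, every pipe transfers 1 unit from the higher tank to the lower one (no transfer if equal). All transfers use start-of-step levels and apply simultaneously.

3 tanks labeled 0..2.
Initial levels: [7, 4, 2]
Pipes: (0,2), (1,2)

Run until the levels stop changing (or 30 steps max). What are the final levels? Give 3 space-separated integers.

Answer: 5 5 3

Derivation:
Step 1: flows [0->2,1->2] -> levels [6 3 4]
Step 2: flows [0->2,2->1] -> levels [5 4 4]
Step 3: flows [0->2,1=2] -> levels [4 4 5]
Step 4: flows [2->0,2->1] -> levels [5 5 3]
Step 5: flows [0->2,1->2] -> levels [4 4 5]
  -> period-2 cycle: step 5 state = step 3 state; never stabilizes
  -> state at step 30: (30-3) mod 2 = 1, same as step 4 -> [5 5 3]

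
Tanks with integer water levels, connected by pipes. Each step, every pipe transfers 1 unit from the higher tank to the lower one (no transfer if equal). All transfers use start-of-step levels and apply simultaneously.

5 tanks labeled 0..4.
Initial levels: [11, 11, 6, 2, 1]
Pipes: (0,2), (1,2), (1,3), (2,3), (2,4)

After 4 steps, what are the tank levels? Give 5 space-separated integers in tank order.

Answer: 7 7 6 6 5

Derivation:
Step 1: flows [0->2,1->2,1->3,2->3,2->4] -> levels [10 9 6 4 2]
Step 2: flows [0->2,1->2,1->3,2->3,2->4] -> levels [9 7 6 6 3]
Step 3: flows [0->2,1->2,1->3,2=3,2->4] -> levels [8 5 7 7 4]
Step 4: flows [0->2,2->1,3->1,2=3,2->4] -> levels [7 7 6 6 5]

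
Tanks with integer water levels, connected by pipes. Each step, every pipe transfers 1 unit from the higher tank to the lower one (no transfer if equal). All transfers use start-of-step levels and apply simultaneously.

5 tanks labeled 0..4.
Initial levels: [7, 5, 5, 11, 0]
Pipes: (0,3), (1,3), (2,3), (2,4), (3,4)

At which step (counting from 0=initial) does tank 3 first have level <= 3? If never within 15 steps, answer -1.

Step 1: flows [3->0,3->1,3->2,2->4,3->4] -> levels [8 6 5 7 2]
Step 2: flows [0->3,3->1,3->2,2->4,3->4] -> levels [7 7 5 5 4]
Step 3: flows [0->3,1->3,2=3,2->4,3->4] -> levels [6 6 4 6 6]
Step 4: flows [0=3,1=3,3->2,4->2,3=4] -> levels [6 6 6 5 5]
Step 5: flows [0->3,1->3,2->3,2->4,3=4] -> levels [5 5 4 8 6]
Step 6: flows [3->0,3->1,3->2,4->2,3->4] -> levels [6 6 6 4 6]
Step 7: flows [0->3,1->3,2->3,2=4,4->3] -> levels [5 5 5 8 5]
Step 8: flows [3->0,3->1,3->2,2=4,3->4] -> levels [6 6 6 4 6]
  -> period-2 cycle (repeats step 6); tank 3 never drops to <=3
Tank 3 never reaches <=3 within 15 steps

Answer: -1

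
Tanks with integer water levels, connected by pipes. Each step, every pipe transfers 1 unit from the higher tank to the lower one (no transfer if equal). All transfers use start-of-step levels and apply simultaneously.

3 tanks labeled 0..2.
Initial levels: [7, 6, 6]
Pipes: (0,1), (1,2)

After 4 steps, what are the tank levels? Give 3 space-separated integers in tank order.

Step 1: flows [0->1,1=2] -> levels [6 7 6]
Step 2: flows [1->0,1->2] -> levels [7 5 7]
Step 3: flows [0->1,2->1] -> levels [6 7 6]
  -> period-2 cycle: step 3 state = step 1 state
  -> state at step 4: (4-1) mod 2 = 1, same as step 2 -> [7 5 7]

Answer: 7 5 7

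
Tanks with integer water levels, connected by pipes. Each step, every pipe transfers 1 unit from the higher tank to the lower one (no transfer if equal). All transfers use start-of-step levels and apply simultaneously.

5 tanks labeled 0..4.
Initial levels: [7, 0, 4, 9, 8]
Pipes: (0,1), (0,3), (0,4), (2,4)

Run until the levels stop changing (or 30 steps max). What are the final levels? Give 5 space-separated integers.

Answer: 7 5 6 5 5

Derivation:
Step 1: flows [0->1,3->0,4->0,4->2] -> levels [8 1 5 8 6]
Step 2: flows [0->1,0=3,0->4,4->2] -> levels [6 2 6 8 6]
Step 3: flows [0->1,3->0,0=4,2=4] -> levels [6 3 6 7 6]
Step 4: flows [0->1,3->0,0=4,2=4] -> levels [6 4 6 6 6]
Step 5: flows [0->1,0=3,0=4,2=4] -> levels [5 5 6 6 6]
Step 6: flows [0=1,3->0,4->0,2=4] -> levels [7 5 6 5 5]
Step 7: flows [0->1,0->3,0->4,2->4] -> levels [4 6 5 6 7]
Step 8: flows [1->0,3->0,4->0,4->2] -> levels [7 5 6 5 5]
  -> period-2 cycle: step 8 state = step 6 state; never stabilizes
  -> state at step 30: (30-6) mod 2 = 0, same as step 6 -> [7 5 6 5 5]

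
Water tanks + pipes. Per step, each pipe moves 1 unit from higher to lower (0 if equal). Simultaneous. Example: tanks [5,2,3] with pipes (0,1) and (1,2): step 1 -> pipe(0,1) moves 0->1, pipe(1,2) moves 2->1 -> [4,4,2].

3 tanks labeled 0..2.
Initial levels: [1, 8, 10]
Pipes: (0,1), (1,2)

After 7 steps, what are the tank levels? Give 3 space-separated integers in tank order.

Step 1: flows [1->0,2->1] -> levels [2 8 9]
Step 2: flows [1->0,2->1] -> levels [3 8 8]
Step 3: flows [1->0,1=2] -> levels [4 7 8]
Step 4: flows [1->0,2->1] -> levels [5 7 7]
Step 5: flows [1->0,1=2] -> levels [6 6 7]
Step 6: flows [0=1,2->1] -> levels [6 7 6]
Step 7: flows [1->0,1->2] -> levels [7 5 7]

Answer: 7 5 7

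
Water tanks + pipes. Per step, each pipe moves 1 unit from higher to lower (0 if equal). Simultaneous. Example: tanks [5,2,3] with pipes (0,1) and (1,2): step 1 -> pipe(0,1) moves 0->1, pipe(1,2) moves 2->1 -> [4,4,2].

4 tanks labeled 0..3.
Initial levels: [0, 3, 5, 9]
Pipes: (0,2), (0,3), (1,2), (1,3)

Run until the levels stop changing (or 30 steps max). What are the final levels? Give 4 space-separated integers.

Step 1: flows [2->0,3->0,2->1,3->1] -> levels [2 5 3 7]
Step 2: flows [2->0,3->0,1->2,3->1] -> levels [4 5 3 5]
Step 3: flows [0->2,3->0,1->2,1=3] -> levels [4 4 5 4]
Step 4: flows [2->0,0=3,2->1,1=3] -> levels [5 5 3 4]
Step 5: flows [0->2,0->3,1->2,1->3] -> levels [3 3 5 6]
Step 6: flows [2->0,3->0,2->1,3->1] -> levels [5 5 3 4]
  -> period-2 cycle: step 6 state = step 4 state; never stabilizes
  -> state at step 30: (30-4) mod 2 = 0, same as step 4 -> [5 5 3 4]

Answer: 5 5 3 4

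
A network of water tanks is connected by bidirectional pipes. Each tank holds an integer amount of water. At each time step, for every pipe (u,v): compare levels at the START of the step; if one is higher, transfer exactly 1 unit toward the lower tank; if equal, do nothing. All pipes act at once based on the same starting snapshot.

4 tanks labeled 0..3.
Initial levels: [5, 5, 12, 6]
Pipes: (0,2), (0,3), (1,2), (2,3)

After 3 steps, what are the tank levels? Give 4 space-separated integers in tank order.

Step 1: flows [2->0,3->0,2->1,2->3] -> levels [7 6 9 6]
Step 2: flows [2->0,0->3,2->1,2->3] -> levels [7 7 6 8]
Step 3: flows [0->2,3->0,1->2,3->2] -> levels [7 6 9 6]

Answer: 7 6 9 6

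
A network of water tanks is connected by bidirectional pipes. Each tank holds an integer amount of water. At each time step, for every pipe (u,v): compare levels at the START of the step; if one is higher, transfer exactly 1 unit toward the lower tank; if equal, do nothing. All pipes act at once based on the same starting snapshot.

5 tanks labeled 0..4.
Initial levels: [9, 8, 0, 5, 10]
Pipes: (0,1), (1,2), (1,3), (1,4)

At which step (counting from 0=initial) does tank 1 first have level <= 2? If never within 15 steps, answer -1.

Step 1: flows [0->1,1->2,1->3,4->1] -> levels [8 8 1 6 9]
Step 2: flows [0=1,1->2,1->3,4->1] -> levels [8 7 2 7 8]
Step 3: flows [0->1,1->2,1=3,4->1] -> levels [7 8 3 7 7]
Step 4: flows [1->0,1->2,1->3,1->4] -> levels [8 4 4 8 8]
Step 5: flows [0->1,1=2,3->1,4->1] -> levels [7 7 4 7 7]
Step 6: flows [0=1,1->2,1=3,1=4] -> levels [7 6 5 7 7]
Step 7: flows [0->1,1->2,3->1,4->1] -> levels [6 8 6 6 6]
Step 8: flows [1->0,1->2,1->3,1->4] -> levels [7 4 7 7 7]
Step 9: flows [0->1,2->1,3->1,4->1] -> levels [6 8 6 6 6]
  -> period-2 cycle (repeats step 7); tank 1 never drops to <=2
Tank 1 never reaches <=2 within 15 steps

Answer: -1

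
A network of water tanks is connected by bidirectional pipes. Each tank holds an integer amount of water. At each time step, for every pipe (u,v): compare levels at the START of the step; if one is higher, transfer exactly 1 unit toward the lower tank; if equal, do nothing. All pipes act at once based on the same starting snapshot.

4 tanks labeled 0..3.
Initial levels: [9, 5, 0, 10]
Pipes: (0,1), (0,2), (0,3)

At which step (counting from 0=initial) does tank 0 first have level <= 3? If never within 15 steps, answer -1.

Answer: -1

Derivation:
Step 1: flows [0->1,0->2,3->0] -> levels [8 6 1 9]
Step 2: flows [0->1,0->2,3->0] -> levels [7 7 2 8]
Step 3: flows [0=1,0->2,3->0] -> levels [7 7 3 7]
Step 4: flows [0=1,0->2,0=3] -> levels [6 7 4 7]
Step 5: flows [1->0,0->2,3->0] -> levels [7 6 5 6]
Step 6: flows [0->1,0->2,0->3] -> levels [4 7 6 7]
Step 7: flows [1->0,2->0,3->0] -> levels [7 6 5 6]
  -> period-2 cycle (repeats step 5); tank 0 never drops to <=3
Tank 0 never reaches <=3 within 15 steps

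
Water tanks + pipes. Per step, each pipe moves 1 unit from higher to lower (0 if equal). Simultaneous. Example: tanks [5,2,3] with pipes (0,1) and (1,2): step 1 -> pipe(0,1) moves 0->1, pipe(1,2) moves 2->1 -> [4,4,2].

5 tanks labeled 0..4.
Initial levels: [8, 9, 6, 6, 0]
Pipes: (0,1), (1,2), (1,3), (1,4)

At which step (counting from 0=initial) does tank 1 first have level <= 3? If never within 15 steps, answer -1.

Answer: 5

Derivation:
Step 1: flows [1->0,1->2,1->3,1->4] -> levels [9 5 7 7 1]
Step 2: flows [0->1,2->1,3->1,1->4] -> levels [8 7 6 6 2]
Step 3: flows [0->1,1->2,1->3,1->4] -> levels [7 5 7 7 3]
Step 4: flows [0->1,2->1,3->1,1->4] -> levels [6 7 6 6 4]
Step 5: flows [1->0,1->2,1->3,1->4] -> levels [7 3 7 7 5]
Tank 1 first reaches <=3 at step 5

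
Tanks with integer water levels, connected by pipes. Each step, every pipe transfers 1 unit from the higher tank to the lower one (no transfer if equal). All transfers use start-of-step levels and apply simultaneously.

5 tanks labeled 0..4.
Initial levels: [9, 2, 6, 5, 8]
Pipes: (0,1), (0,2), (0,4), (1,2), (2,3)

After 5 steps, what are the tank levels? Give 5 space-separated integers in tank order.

Step 1: flows [0->1,0->2,0->4,2->1,2->3] -> levels [6 4 5 6 9]
Step 2: flows [0->1,0->2,4->0,2->1,3->2] -> levels [5 6 6 5 8]
Step 3: flows [1->0,2->0,4->0,1=2,2->3] -> levels [8 5 4 6 7]
Step 4: flows [0->1,0->2,0->4,1->2,3->2] -> levels [5 5 7 5 8]
Step 5: flows [0=1,2->0,4->0,2->1,2->3] -> levels [7 6 4 6 7]

Answer: 7 6 4 6 7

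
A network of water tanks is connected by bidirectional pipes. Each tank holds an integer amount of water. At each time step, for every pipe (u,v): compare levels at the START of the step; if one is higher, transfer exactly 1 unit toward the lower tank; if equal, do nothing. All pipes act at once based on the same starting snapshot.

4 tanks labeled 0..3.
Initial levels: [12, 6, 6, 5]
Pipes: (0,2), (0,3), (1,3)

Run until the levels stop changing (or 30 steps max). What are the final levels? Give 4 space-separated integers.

Answer: 8 8 7 6

Derivation:
Step 1: flows [0->2,0->3,1->3] -> levels [10 5 7 7]
Step 2: flows [0->2,0->3,3->1] -> levels [8 6 8 7]
Step 3: flows [0=2,0->3,3->1] -> levels [7 7 8 7]
Step 4: flows [2->0,0=3,1=3] -> levels [8 7 7 7]
Step 5: flows [0->2,0->3,1=3] -> levels [6 7 8 8]
Step 6: flows [2->0,3->0,3->1] -> levels [8 8 7 6]
Step 7: flows [0->2,0->3,1->3] -> levels [6 7 8 8]
  -> period-2 cycle: step 7 state = step 5 state; never stabilizes
  -> state at step 30: (30-5) mod 2 = 1, same as step 6 -> [8 8 7 6]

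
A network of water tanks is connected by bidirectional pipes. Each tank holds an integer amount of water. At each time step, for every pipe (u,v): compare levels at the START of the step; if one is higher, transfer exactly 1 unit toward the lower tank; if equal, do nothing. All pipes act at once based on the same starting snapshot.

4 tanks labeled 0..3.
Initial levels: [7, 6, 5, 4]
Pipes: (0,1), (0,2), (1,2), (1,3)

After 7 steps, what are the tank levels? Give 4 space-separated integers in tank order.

Answer: 6 4 6 6

Derivation:
Step 1: flows [0->1,0->2,1->2,1->3] -> levels [5 5 7 5]
Step 2: flows [0=1,2->0,2->1,1=3] -> levels [6 6 5 5]
Step 3: flows [0=1,0->2,1->2,1->3] -> levels [5 4 7 6]
Step 4: flows [0->1,2->0,2->1,3->1] -> levels [5 7 5 5]
Step 5: flows [1->0,0=2,1->2,1->3] -> levels [6 4 6 6]
Step 6: flows [0->1,0=2,2->1,3->1] -> levels [5 7 5 5]
  -> period-2 cycle: step 6 state = step 4 state
  -> state at step 7: (7-4) mod 2 = 1, same as step 5 -> [6 4 6 6]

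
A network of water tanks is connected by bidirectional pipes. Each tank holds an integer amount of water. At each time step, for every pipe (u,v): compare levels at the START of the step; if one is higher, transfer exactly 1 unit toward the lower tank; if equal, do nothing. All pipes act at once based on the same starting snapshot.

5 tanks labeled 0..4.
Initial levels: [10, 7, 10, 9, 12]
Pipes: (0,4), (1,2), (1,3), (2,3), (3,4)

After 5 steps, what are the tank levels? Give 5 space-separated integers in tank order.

Answer: 11 9 8 11 9

Derivation:
Step 1: flows [4->0,2->1,3->1,2->3,4->3] -> levels [11 9 8 10 10]
Step 2: flows [0->4,1->2,3->1,3->2,3=4] -> levels [10 9 10 8 11]
Step 3: flows [4->0,2->1,1->3,2->3,4->3] -> levels [11 9 8 11 9]
Step 4: flows [0->4,1->2,3->1,3->2,3->4] -> levels [10 9 10 8 11]
  -> period-2 cycle: step 4 state = step 2 state
  -> state at step 5: (5-2) mod 2 = 1, same as step 3 -> [11 9 8 11 9]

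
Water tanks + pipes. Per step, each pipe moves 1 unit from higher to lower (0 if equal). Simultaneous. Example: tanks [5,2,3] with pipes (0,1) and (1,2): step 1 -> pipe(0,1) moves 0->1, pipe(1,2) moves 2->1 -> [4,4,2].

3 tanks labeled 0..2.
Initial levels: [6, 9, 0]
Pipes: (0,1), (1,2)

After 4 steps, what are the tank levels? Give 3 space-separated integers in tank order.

Answer: 6 5 4

Derivation:
Step 1: flows [1->0,1->2] -> levels [7 7 1]
Step 2: flows [0=1,1->2] -> levels [7 6 2]
Step 3: flows [0->1,1->2] -> levels [6 6 3]
Step 4: flows [0=1,1->2] -> levels [6 5 4]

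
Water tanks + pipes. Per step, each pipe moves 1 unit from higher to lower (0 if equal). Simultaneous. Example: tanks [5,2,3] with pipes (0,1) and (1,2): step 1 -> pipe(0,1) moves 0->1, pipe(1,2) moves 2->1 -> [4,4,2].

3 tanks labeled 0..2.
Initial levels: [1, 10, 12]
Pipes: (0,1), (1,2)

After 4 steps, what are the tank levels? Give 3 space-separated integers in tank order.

Answer: 5 9 9

Derivation:
Step 1: flows [1->0,2->1] -> levels [2 10 11]
Step 2: flows [1->0,2->1] -> levels [3 10 10]
Step 3: flows [1->0,1=2] -> levels [4 9 10]
Step 4: flows [1->0,2->1] -> levels [5 9 9]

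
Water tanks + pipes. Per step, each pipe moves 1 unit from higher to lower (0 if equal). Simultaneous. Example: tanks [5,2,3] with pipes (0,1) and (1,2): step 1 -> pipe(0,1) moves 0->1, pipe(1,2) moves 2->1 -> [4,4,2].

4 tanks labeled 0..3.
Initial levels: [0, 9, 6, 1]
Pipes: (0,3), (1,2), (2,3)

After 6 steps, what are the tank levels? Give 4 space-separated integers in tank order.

Step 1: flows [3->0,1->2,2->3] -> levels [1 8 6 1]
Step 2: flows [0=3,1->2,2->3] -> levels [1 7 6 2]
Step 3: flows [3->0,1->2,2->3] -> levels [2 6 6 2]
Step 4: flows [0=3,1=2,2->3] -> levels [2 6 5 3]
Step 5: flows [3->0,1->2,2->3] -> levels [3 5 5 3]
Step 6: flows [0=3,1=2,2->3] -> levels [3 5 4 4]

Answer: 3 5 4 4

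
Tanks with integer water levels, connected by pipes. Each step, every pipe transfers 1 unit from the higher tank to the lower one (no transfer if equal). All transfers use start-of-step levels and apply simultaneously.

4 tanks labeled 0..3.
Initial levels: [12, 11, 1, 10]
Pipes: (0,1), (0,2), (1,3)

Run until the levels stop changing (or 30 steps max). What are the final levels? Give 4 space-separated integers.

Step 1: flows [0->1,0->2,1->3] -> levels [10 11 2 11]
Step 2: flows [1->0,0->2,1=3] -> levels [10 10 3 11]
Step 3: flows [0=1,0->2,3->1] -> levels [9 11 4 10]
Step 4: flows [1->0,0->2,1->3] -> levels [9 9 5 11]
Step 5: flows [0=1,0->2,3->1] -> levels [8 10 6 10]
Step 6: flows [1->0,0->2,1=3] -> levels [8 9 7 10]
Step 7: flows [1->0,0->2,3->1] -> levels [8 9 8 9]
Step 8: flows [1->0,0=2,1=3] -> levels [9 8 8 9]
Step 9: flows [0->1,0->2,3->1] -> levels [7 10 9 8]
Step 10: flows [1->0,2->0,1->3] -> levels [9 8 8 9]
  -> period-2 cycle: step 10 state = step 8 state; never stabilizes
  -> state at step 30: (30-8) mod 2 = 0, same as step 8 -> [9 8 8 9]

Answer: 9 8 8 9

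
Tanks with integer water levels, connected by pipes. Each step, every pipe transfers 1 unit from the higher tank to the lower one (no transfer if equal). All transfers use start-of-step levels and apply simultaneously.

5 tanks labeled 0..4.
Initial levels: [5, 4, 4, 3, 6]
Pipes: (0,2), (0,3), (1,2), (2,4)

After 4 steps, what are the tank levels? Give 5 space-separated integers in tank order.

Step 1: flows [0->2,0->3,1=2,4->2] -> levels [3 4 6 4 5]
Step 2: flows [2->0,3->0,2->1,2->4] -> levels [5 5 3 3 6]
Step 3: flows [0->2,0->3,1->2,4->2] -> levels [3 4 6 4 5]
  -> period-2 cycle: step 3 state = step 1 state
  -> state at step 4: (4-1) mod 2 = 1, same as step 2 -> [5 5 3 3 6]

Answer: 5 5 3 3 6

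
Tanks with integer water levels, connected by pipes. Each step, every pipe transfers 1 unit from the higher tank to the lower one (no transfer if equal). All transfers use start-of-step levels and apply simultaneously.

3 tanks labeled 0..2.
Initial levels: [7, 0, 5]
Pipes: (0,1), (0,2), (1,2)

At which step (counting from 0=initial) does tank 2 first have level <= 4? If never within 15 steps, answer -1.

Step 1: flows [0->1,0->2,2->1] -> levels [5 2 5]
Step 2: flows [0->1,0=2,2->1] -> levels [4 4 4]
Tank 2 first reaches <=4 at step 2

Answer: 2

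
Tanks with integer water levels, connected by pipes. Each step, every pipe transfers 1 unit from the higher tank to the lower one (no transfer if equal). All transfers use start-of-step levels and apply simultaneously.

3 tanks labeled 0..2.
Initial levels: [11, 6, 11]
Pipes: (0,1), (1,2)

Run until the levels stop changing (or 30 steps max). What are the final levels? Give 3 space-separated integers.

Step 1: flows [0->1,2->1] -> levels [10 8 10]
Step 2: flows [0->1,2->1] -> levels [9 10 9]
Step 3: flows [1->0,1->2] -> levels [10 8 10]
  -> period-2 cycle: step 3 state = step 1 state; never stabilizes
  -> state at step 30: (30-1) mod 2 = 1, same as step 2 -> [9 10 9]

Answer: 9 10 9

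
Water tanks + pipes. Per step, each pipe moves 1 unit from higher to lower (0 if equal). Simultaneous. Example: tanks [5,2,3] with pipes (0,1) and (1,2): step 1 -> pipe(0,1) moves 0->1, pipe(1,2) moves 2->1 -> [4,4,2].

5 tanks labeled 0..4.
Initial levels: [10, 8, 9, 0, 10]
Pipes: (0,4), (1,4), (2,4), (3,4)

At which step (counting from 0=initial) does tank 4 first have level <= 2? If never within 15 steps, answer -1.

Step 1: flows [0=4,4->1,4->2,4->3] -> levels [10 9 10 1 7]
Step 2: flows [0->4,1->4,2->4,4->3] -> levels [9 8 9 2 9]
Step 3: flows [0=4,4->1,2=4,4->3] -> levels [9 9 9 3 7]
Step 4: flows [0->4,1->4,2->4,4->3] -> levels [8 8 8 4 9]
Step 5: flows [4->0,4->1,4->2,4->3] -> levels [9 9 9 5 5]
Step 6: flows [0->4,1->4,2->4,3=4] -> levels [8 8 8 5 8]
Step 7: flows [0=4,1=4,2=4,4->3] -> levels [8 8 8 6 7]
Step 8: flows [0->4,1->4,2->4,4->3] -> levels [7 7 7 7 9]
Step 9: flows [4->0,4->1,4->2,4->3] -> levels [8 8 8 8 5]
Step 10: flows [0->4,1->4,2->4,3->4] -> levels [7 7 7 7 9]
  -> period-2 cycle (repeats step 8); tank 4 never drops to <=2
Tank 4 never reaches <=2 within 15 steps

Answer: -1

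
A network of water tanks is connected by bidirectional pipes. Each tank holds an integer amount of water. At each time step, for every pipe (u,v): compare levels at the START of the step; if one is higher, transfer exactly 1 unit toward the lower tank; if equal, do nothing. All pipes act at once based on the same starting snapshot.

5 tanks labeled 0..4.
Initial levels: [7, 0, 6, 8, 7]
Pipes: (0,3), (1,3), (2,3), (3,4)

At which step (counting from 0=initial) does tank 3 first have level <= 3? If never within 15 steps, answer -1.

Answer: 4

Derivation:
Step 1: flows [3->0,3->1,3->2,3->4] -> levels [8 1 7 4 8]
Step 2: flows [0->3,3->1,2->3,4->3] -> levels [7 2 6 6 7]
Step 3: flows [0->3,3->1,2=3,4->3] -> levels [6 3 6 7 6]
Step 4: flows [3->0,3->1,3->2,3->4] -> levels [7 4 7 3 7]
Tank 3 first reaches <=3 at step 4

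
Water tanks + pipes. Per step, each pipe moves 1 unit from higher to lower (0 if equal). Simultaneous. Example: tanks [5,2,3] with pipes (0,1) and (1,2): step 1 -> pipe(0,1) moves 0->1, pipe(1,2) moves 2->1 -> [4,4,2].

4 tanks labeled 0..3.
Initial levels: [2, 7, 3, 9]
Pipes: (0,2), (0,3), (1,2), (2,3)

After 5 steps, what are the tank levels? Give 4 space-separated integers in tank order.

Step 1: flows [2->0,3->0,1->2,3->2] -> levels [4 6 4 7]
Step 2: flows [0=2,3->0,1->2,3->2] -> levels [5 5 6 5]
Step 3: flows [2->0,0=3,2->1,2->3] -> levels [6 6 3 6]
Step 4: flows [0->2,0=3,1->2,3->2] -> levels [5 5 6 5]
  -> period-2 cycle: step 4 state = step 2 state
  -> state at step 5: (5-2) mod 2 = 1, same as step 3 -> [6 6 3 6]

Answer: 6 6 3 6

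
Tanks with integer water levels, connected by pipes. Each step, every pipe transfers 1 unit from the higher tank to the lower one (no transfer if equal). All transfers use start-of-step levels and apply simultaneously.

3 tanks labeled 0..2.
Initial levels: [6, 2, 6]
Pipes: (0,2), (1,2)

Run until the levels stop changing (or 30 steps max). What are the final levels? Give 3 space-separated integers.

Step 1: flows [0=2,2->1] -> levels [6 3 5]
Step 2: flows [0->2,2->1] -> levels [5 4 5]
Step 3: flows [0=2,2->1] -> levels [5 5 4]
Step 4: flows [0->2,1->2] -> levels [4 4 6]
Step 5: flows [2->0,2->1] -> levels [5 5 4]
  -> period-2 cycle: step 5 state = step 3 state; never stabilizes
  -> state at step 30: (30-3) mod 2 = 1, same as step 4 -> [4 4 6]

Answer: 4 4 6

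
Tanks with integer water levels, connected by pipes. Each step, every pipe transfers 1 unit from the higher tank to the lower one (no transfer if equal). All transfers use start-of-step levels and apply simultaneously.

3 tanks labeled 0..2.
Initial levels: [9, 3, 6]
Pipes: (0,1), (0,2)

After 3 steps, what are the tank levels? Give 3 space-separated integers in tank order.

Answer: 6 6 6

Derivation:
Step 1: flows [0->1,0->2] -> levels [7 4 7]
Step 2: flows [0->1,0=2] -> levels [6 5 7]
Step 3: flows [0->1,2->0] -> levels [6 6 6]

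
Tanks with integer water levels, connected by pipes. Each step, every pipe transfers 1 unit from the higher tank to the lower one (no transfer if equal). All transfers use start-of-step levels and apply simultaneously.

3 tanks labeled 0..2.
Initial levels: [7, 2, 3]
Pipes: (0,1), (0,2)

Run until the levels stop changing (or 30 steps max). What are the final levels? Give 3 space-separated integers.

Step 1: flows [0->1,0->2] -> levels [5 3 4]
Step 2: flows [0->1,0->2] -> levels [3 4 5]
Step 3: flows [1->0,2->0] -> levels [5 3 4]
  -> period-2 cycle: step 3 state = step 1 state; never stabilizes
  -> state at step 30: (30-1) mod 2 = 1, same as step 2 -> [3 4 5]

Answer: 3 4 5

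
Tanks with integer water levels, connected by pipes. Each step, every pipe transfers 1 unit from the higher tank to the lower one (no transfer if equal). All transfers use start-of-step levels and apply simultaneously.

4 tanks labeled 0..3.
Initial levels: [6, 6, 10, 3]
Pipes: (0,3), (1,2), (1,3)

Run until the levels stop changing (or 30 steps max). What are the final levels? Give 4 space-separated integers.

Step 1: flows [0->3,2->1,1->3] -> levels [5 6 9 5]
Step 2: flows [0=3,2->1,1->3] -> levels [5 6 8 6]
Step 3: flows [3->0,2->1,1=3] -> levels [6 7 7 5]
Step 4: flows [0->3,1=2,1->3] -> levels [5 6 7 7]
Step 5: flows [3->0,2->1,3->1] -> levels [6 8 6 5]
Step 6: flows [0->3,1->2,1->3] -> levels [5 6 7 7]
  -> period-2 cycle: step 6 state = step 4 state; never stabilizes
  -> state at step 30: (30-4) mod 2 = 0, same as step 4 -> [5 6 7 7]

Answer: 5 6 7 7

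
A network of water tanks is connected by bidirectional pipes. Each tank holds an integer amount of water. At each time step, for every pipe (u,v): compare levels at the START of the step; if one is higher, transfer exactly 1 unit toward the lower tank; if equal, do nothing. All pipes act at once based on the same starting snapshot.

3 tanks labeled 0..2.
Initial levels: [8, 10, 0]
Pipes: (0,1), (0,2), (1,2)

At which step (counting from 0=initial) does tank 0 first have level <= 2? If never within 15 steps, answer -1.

Answer: -1

Derivation:
Step 1: flows [1->0,0->2,1->2] -> levels [8 8 2]
Step 2: flows [0=1,0->2,1->2] -> levels [7 7 4]
Step 3: flows [0=1,0->2,1->2] -> levels [6 6 6]
Step 4: flows [0=1,0=2,1=2] -> levels [6 6 6]
  -> stable; tank 0 stays at 6 > 2
Tank 0 never reaches <=2 within 15 steps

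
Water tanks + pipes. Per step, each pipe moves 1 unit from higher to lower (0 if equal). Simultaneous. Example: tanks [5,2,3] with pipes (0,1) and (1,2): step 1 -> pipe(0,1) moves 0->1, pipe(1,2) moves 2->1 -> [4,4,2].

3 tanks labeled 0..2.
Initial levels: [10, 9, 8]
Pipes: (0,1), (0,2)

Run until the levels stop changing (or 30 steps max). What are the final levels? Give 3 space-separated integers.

Step 1: flows [0->1,0->2] -> levels [8 10 9]
Step 2: flows [1->0,2->0] -> levels [10 9 8]
  -> period-2 cycle: step 2 state = step 0 state; never stabilizes
  -> state at step 30: (30-0) mod 2 = 0, same as step 0 -> [10 9 8]

Answer: 10 9 8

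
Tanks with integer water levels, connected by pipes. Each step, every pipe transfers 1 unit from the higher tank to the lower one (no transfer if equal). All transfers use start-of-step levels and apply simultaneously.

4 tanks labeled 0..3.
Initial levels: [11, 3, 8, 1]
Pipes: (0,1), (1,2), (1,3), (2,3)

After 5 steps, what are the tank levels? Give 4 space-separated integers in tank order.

Answer: 6 6 6 5

Derivation:
Step 1: flows [0->1,2->1,1->3,2->3] -> levels [10 4 6 3]
Step 2: flows [0->1,2->1,1->3,2->3] -> levels [9 5 4 5]
Step 3: flows [0->1,1->2,1=3,3->2] -> levels [8 5 6 4]
Step 4: flows [0->1,2->1,1->3,2->3] -> levels [7 6 4 6]
Step 5: flows [0->1,1->2,1=3,3->2] -> levels [6 6 6 5]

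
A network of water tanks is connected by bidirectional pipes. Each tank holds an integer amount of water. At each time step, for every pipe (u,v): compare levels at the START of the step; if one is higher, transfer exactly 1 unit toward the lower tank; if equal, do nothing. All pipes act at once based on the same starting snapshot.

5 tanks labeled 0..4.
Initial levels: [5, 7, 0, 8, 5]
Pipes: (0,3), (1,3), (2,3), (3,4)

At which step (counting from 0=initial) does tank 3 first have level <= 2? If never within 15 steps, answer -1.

Answer: 5

Derivation:
Step 1: flows [3->0,3->1,3->2,3->4] -> levels [6 8 1 4 6]
Step 2: flows [0->3,1->3,3->2,4->3] -> levels [5 7 2 6 5]
Step 3: flows [3->0,1->3,3->2,3->4] -> levels [6 6 3 4 6]
Step 4: flows [0->3,1->3,3->2,4->3] -> levels [5 5 4 6 5]
Step 5: flows [3->0,3->1,3->2,3->4] -> levels [6 6 5 2 6]
Tank 3 first reaches <=2 at step 5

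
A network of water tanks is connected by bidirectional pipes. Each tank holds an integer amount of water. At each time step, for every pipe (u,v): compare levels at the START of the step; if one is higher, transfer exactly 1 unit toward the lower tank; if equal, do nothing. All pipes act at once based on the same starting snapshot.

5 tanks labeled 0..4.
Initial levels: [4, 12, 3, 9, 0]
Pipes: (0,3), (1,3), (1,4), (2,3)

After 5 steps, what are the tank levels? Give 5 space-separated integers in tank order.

Answer: 7 5 7 4 5

Derivation:
Step 1: flows [3->0,1->3,1->4,3->2] -> levels [5 10 4 8 1]
Step 2: flows [3->0,1->3,1->4,3->2] -> levels [6 8 5 7 2]
Step 3: flows [3->0,1->3,1->4,3->2] -> levels [7 6 6 6 3]
Step 4: flows [0->3,1=3,1->4,2=3] -> levels [6 5 6 7 4]
Step 5: flows [3->0,3->1,1->4,3->2] -> levels [7 5 7 4 5]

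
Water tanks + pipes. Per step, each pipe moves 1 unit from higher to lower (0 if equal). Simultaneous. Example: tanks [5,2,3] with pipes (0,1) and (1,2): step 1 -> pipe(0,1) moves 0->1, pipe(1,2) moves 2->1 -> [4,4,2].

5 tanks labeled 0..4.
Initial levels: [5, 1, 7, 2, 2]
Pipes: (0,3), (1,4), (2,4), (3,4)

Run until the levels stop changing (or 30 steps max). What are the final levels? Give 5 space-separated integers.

Step 1: flows [0->3,4->1,2->4,3=4] -> levels [4 2 6 3 2]
Step 2: flows [0->3,1=4,2->4,3->4] -> levels [3 2 5 3 4]
Step 3: flows [0=3,4->1,2->4,4->3] -> levels [3 3 4 4 3]
Step 4: flows [3->0,1=4,2->4,3->4] -> levels [4 3 3 2 5]
Step 5: flows [0->3,4->1,4->2,4->3] -> levels [3 4 4 4 2]
Step 6: flows [3->0,1->4,2->4,3->4] -> levels [4 3 3 2 5]
  -> period-2 cycle: step 6 state = step 4 state; never stabilizes
  -> state at step 30: (30-4) mod 2 = 0, same as step 4 -> [4 3 3 2 5]

Answer: 4 3 3 2 5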